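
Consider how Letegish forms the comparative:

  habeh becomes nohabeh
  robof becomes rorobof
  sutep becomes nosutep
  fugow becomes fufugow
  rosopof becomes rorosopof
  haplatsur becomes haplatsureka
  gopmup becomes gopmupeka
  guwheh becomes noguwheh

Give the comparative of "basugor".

"basugor" has last vowel 'o'. The stems whose last vowel is 'o' (robof → rorobof, rosopof → rorosopof, fugow → fufugow) repeat the first consonant+vowel as a prefix.
The other patterns: stems whose last vowel is 'e' add the prefix no-; stems whose last vowel is 'u' add -eka.
So basugor → babasugor.

babasugor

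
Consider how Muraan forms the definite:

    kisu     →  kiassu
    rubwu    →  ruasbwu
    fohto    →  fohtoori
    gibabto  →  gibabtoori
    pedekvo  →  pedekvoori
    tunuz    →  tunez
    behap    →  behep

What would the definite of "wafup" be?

kisu and tunuz both have last vowel 'u' yet inflect differently (kiassu, tunez), so the last vowel is not what conditions the rule; the final letter is.
"wafup" ends in -p. The one such stem in the data (behap → behep) changes the last vowel to 'e' (as does tunuz), so the same rule applies.
So wafup → wafep.

wafep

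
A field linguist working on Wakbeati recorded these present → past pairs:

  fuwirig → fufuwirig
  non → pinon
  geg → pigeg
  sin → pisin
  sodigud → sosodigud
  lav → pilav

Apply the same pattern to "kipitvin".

fuwirig and geg both end in -g yet inflect differently (fufuwirig, pigeg), so the final letter is not what conditions the rule; the number of vowels is.
"kipitvin" has 3 vowels. The stems with 3 vowels (fuwirig → fufuwirig, sodigud → sosodigud) repeat the first consonant+vowel as a prefix.
The other pattern: stems with 1 vowel add the prefix pi-.
So kipitvin → kikipitvin.

kikipitvin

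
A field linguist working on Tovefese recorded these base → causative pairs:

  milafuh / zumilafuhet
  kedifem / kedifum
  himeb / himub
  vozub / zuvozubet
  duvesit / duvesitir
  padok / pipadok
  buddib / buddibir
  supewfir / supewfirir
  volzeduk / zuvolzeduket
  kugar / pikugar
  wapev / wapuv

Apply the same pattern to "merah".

buddib and vozub both end in -b yet inflect differently (buddibir, zuvozubet), so the final letter is not what conditions the rule; the last vowel is.
"merah" has last vowel 'a'. The one such stem in the data (kugar → pikugar) adds the prefix pi-, so the same rule applies.
So merah → pimerah.

pimerah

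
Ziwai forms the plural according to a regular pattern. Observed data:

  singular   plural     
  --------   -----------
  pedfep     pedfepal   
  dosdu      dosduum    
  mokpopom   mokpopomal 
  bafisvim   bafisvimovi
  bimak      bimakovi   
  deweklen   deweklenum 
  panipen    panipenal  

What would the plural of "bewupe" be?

deweklen and panipen both end in -n yet inflect differently (deweklenum, panipenal), so the final letter is not what conditions the rule; the first letter is.
"bewupe" begins with b-. The stems beginning with b- (bimak → bimakovi, bafisvim → bafisvimovi) add -ovi.
The other patterns: stems beginning with d- add -um; stems beginning with m- or p- add -al.
So bewupe → bewupeovi.

bewupeovi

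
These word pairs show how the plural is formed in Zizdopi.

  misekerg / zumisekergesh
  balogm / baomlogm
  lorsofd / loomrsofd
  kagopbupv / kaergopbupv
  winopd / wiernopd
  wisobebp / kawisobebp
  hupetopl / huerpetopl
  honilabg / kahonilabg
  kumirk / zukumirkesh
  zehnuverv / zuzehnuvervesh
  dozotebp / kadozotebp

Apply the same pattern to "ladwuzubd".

kaladwuzubd

zehnuverv and kagopbupv both end in -v yet inflect differently (zuzehnuvervesh, kaergopbupv), so the final letter is not what conditions the rule; the second-to-last letter is.
"ladwuzubd" has second-to-last letter 'b'. The stems whose second-to-last letter is 'b' (dozotebp → kadozotebp, honilabg → kahonilabg, wisobebp → kawisobebp) add the prefix ka-.
The other patterns: stems whose second-to-last letter is 'r' add zu- … -esh around the stem; stems whose second-to-last letter is 'p' insert -er- after the first vowel; stems whose second-to-last letter is 'f' or 'g' insert -om- after the first vowel.
So ladwuzubd → kaladwuzubd.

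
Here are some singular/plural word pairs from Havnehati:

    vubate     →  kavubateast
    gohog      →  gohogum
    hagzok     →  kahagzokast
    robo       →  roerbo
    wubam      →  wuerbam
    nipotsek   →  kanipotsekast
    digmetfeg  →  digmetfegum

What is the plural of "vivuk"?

kavivukast

"vivuk" ends in -k. The stems ending in -k (hagzok → kahagzokast, nipotsek → kanipotsekast) add ka- … -ast around the stem.
So vivuk → kavivukast.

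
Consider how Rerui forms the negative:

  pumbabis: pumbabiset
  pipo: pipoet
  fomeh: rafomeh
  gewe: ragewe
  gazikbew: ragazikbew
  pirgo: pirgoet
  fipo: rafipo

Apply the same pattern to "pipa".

pipaet

pipo and fipo both end in -o yet inflect differently (pipoet, rafipo), so the final letter is not what conditions the rule; the first letter is.
"pipa" begins with p-. The stems beginning with p- (pipo → pipoet, pumbabis → pumbabiset, pirgo → pirgoet) add -et.
So pipa → pipaet.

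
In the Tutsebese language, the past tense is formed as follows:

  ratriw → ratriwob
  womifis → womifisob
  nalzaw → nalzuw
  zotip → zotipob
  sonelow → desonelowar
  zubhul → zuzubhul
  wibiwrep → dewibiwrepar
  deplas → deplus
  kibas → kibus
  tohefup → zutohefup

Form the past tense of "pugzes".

depugzesar

nalzaw and ratriw both end in -w yet inflect differently (nalzuw, ratriwob), so the final letter is not what conditions the rule; the last vowel is.
"pugzes" has last vowel 'e'. The one such stem in the data (wibiwrep → dewibiwrepar) adds de- … -ar around the stem, so the same rule applies.
The other patterns: stems whose last vowel is 'a' change the last vowel to 'u'; stems whose last vowel is 'u' add the prefix zu-; stems whose last vowel is 'i' add -ob.
So pugzes → depugzesar.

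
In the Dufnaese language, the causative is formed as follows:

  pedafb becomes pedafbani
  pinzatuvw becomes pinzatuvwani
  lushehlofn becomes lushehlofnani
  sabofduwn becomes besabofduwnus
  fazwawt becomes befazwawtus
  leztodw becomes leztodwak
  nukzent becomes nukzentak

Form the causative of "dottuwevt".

dottuwevtani

lushehlofn and sabofduwn both end in -n yet inflect differently (lushehlofnani, besabofduwnus), so the final letter is not what conditions the rule; the second-to-last letter is.
"dottuwevt" has second-to-last letter 'v'. The one such stem in the data (pinzatuvw → pinzatuvwani) adds -ani, so the same rule applies.
So dottuwevt → dottuwevtani.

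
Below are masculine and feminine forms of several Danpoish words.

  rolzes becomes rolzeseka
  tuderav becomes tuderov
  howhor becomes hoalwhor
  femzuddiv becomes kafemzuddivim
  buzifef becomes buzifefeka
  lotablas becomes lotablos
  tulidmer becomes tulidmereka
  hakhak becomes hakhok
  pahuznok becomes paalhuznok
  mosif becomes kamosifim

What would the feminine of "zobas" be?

hakhak and pahuznok both end in -k yet inflect differently (hakhok, paalhuznok), so the final letter is not what conditions the rule; the last vowel is.
"zobas" has last vowel 'a'. The stems whose last vowel is 'a' (lotablas → lotablos, hakhak → hakhok, tuderav → tuderov) change the last vowel to 'o'.
So zobas → zobos.

zobos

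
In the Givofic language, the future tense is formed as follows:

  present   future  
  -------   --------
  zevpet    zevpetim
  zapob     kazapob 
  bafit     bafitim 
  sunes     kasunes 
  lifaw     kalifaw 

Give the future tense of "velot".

"velot" ends in -t. The stems ending in -t (bafit → bafitim, zevpet → zevpetim) add -im.
So velot → velotim.

velotim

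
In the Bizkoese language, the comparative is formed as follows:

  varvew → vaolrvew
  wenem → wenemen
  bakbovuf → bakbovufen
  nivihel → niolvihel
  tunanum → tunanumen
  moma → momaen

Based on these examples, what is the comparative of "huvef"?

nivihel and wenem both have last vowel 'e' yet inflect differently (niolvihel, wenemen), so the last vowel is not what conditions the rule; the final letter is.
"huvef" ends in -f. The one such stem in the data (bakbovuf → bakbovufen) adds -en, so the same rule applies.
The other pattern: stems ending in -l or -w insert -ol- after the first vowel.
So huvef → huvefen.

huvefen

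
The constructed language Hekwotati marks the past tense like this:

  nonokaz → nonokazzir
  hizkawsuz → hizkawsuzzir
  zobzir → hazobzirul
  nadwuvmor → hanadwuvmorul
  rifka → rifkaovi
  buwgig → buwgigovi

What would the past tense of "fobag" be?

fobagovi

"fobag" ends in -g. The one such stem in the data (buwgig → buwgigovi) adds -ovi, so the same rule applies.
So fobag → fobagovi.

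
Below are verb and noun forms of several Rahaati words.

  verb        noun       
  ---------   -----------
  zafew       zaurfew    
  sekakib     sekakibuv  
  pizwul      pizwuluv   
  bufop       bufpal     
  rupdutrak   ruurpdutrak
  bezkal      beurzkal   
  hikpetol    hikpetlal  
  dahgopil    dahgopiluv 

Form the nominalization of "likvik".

bezkal and dahgopil both end in -l yet inflect differently (beurzkal, dahgopiluv), so the final letter is not what conditions the rule; the last vowel is.
"likvik" has last vowel 'i'. The stems whose last vowel is 'i' (dahgopil → dahgopiluv, sekakib → sekakibuv) add -uv.
The other patterns: stems whose last vowel is 'a' or 'e' insert -ur- after the first vowel; stems whose last vowel is 'o' delete the last vowel and add -al.
So likvik → likvikuv.

likvikuv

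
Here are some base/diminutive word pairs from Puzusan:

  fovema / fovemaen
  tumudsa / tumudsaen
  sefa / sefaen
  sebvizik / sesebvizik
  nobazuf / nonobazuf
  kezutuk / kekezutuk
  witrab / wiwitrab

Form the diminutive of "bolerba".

bolerbaen

fovema and witrab both have last vowel 'a' yet inflect differently (fovemaen, wiwitrab), so the last vowel is not what conditions the rule; the final letter is.
"bolerba" ends in -a. The stems ending in -a (fovema → fovemaen, tumudsa → tumudsaen, sefa → sefaen) add -en.
The other pattern: stems ending in -b, -f or -k repeat the first consonant+vowel as a prefix.
So bolerba → bolerbaen.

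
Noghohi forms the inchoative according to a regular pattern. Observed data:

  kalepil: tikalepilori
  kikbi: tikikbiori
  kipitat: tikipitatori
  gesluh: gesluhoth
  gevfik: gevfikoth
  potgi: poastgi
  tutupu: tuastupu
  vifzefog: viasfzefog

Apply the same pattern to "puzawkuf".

kikbi and potgi both end in -i yet inflect differently (tikikbiori, poastgi), so the final letter is not what conditions the rule; the first letter is.
"puzawkuf" begins with p-. The one such stem in the data (potgi → poastgi) inserts -as- after the first vowel (as do tutupu, vifzefog), so the same rule applies.
So puzawkuf → puaszawkuf.

puaszawkuf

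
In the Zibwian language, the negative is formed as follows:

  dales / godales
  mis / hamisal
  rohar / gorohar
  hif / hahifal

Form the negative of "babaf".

mis and dales both end in -s yet inflect differently (hamisal, godales), so the final letter is not what conditions the rule; the number of vowels is.
"babaf" has 2 vowels. The stems with 2 vowels (rohar → gorohar, dales → godales) add the prefix go-.
So babaf → gobabaf.

gobabaf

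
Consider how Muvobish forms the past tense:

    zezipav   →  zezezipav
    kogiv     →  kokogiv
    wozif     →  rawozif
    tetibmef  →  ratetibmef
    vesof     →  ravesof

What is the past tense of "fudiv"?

fufudiv

"fudiv" ends in -v. The stems ending in -v (zezipav → zezezipav, kogiv → kokogiv) repeat the first consonant+vowel as a prefix.
The other pattern: stems ending in -f add the prefix ra-.
So fudiv → fufudiv.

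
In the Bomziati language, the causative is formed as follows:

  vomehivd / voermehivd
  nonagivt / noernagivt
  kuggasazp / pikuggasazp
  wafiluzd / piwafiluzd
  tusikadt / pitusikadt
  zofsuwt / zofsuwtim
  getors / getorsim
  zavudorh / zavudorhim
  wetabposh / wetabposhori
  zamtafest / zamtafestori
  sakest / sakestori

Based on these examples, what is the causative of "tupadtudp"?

vomehivd and wafiluzd both end in -d yet inflect differently (voermehivd, piwafiluzd), so the final letter is not what conditions the rule; the second-to-last letter is.
"tupadtudp" has second-to-last letter 'd'. The one such stem in the data (tusikadt → pitusikadt) adds the prefix pi-, so the same rule applies.
The other patterns: stems whose second-to-last letter is 'v' insert -er- after the first vowel; stems whose second-to-last letter is 'r' or 'w' add -im; stems whose second-to-last letter is 's' add -ori.
So tupadtudp → pitupadtudp.

pitupadtudp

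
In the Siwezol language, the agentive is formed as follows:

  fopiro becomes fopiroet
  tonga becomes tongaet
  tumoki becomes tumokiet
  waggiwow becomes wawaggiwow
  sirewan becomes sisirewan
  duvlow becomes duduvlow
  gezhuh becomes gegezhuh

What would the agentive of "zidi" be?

zidiet

fopiro and waggiwow both have last vowel 'o' yet inflect differently (fopiroet, wawaggiwow), so the last vowel is not what conditions the rule; whether the stem ends in a vowel or a consonant is.
"zidi" ends in a vowel. The stems ending in a vowel (fopiro → fopiroet, tonga → tongaet, tumoki → tumokiet) add -et.
So zidi → zidiet.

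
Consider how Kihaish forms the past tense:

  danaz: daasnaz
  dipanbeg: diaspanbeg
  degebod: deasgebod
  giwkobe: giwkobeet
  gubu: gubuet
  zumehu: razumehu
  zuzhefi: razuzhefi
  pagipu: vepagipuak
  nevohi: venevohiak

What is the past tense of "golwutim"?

golwutimet

gubu and zumehu both end in -u yet inflect differently (gubuet, razumehu), so the final letter is not what conditions the rule; the first letter is.
"golwutim" begins with g-. The stems beginning with g- (giwkobe → giwkobeet, gubu → gubuet) add -et.
The other patterns: stems beginning with d- insert -as- after the first vowel; stems beginning with z- add the prefix ra-; stems beginning with n- or p- add ve- … -ak around the stem.
So golwutim → golwutimet.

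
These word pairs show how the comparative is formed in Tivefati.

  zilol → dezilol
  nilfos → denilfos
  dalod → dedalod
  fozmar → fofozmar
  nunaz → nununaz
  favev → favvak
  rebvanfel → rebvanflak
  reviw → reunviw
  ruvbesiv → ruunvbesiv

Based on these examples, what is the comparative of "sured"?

zilol and rebvanfel both end in -l yet inflect differently (dezilol, rebvanflak), so the final letter is not what conditions the rule; the last vowel is.
"sured" has last vowel 'e'. The stems whose last vowel is 'e' (favev → favvak, rebvanfel → rebvanflak) delete the last vowel and add -ak.
The other patterns: stems whose last vowel is 'o' add the prefix de-; stems whose last vowel is 'a' repeat the first consonant+vowel as a prefix; stems whose last vowel is 'i' insert -un- after the first vowel.
So sured → surdak.

surdak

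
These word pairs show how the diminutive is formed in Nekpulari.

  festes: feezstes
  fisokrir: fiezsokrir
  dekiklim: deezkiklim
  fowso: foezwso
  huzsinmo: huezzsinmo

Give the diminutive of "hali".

haezli

Every pair shown (festes → feezstes, fisokrir → fiezsokrir, dekiklim → deezkiklim, …) follows the same rule: insert -ez- after the first vowel.
So hali → haezli.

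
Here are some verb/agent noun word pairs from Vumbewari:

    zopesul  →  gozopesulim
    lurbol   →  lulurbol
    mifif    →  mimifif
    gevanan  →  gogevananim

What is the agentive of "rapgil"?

lurbol and zopesul both end in -l yet inflect differently (lulurbol, gozopesulim), so the final letter is not what conditions the rule; the number of vowels is.
"rapgil" has 2 vowels. The stems with 2 vowels (lurbol → lulurbol, mifif → mimifif) repeat the first consonant+vowel as a prefix.
The other pattern: stems with 3 vowels add go- … -im around the stem.
So rapgil → rarapgil.

rarapgil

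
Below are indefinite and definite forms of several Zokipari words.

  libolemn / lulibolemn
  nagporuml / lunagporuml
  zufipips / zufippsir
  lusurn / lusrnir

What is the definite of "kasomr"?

lukasomr

"kasomr" has second-to-last letter 'm'. The stems whose second-to-last letter is 'm' (libolemn → lulibolemn, nagporuml → lunagporuml) add the prefix lu-.
So kasomr → lukasomr.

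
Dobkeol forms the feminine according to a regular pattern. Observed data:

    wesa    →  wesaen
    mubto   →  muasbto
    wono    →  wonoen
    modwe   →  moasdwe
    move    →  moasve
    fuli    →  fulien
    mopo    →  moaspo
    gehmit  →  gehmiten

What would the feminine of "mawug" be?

maaswug

mubto and wono both end in -o yet inflect differently (muasbto, wonoen), so the final letter is not what conditions the rule; the first letter is.
"mawug" begins with m-. The stems beginning with m- (mubto → muasbto, move → moasve, mopo → moaspo) insert -as- after the first vowel.
So mawug → maaswug.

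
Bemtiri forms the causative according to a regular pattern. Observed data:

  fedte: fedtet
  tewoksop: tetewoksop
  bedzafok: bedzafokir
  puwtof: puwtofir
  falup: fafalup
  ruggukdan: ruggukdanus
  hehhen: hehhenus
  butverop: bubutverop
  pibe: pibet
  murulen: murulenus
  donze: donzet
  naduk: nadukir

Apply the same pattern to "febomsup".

"febomsup" ends in -p. The stems ending in -p (tewoksop → tetewoksop, falup → fafalup, butverop → bubutverop) repeat the first consonant+vowel as a prefix.
The other patterns: stems ending in -e drop the final letter and add -et; stems ending in -n add -us; stems ending in -f or -k add -ir.
So febomsup → fefebomsup.

fefebomsup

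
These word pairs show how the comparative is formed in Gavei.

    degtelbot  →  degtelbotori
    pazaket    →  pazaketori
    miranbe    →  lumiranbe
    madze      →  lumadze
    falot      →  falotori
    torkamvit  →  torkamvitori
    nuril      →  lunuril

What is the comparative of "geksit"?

pazaket and miranbe both have last vowel 'e' yet inflect differently (pazaketori, lumiranbe), so the last vowel is not what conditions the rule; the final letter is.
"geksit" ends in -t. The stems ending in -t (falot → falotori, pazaket → pazaketori, degtelbot → degtelbotori) add -ori.
So geksit → geksitori.

geksitori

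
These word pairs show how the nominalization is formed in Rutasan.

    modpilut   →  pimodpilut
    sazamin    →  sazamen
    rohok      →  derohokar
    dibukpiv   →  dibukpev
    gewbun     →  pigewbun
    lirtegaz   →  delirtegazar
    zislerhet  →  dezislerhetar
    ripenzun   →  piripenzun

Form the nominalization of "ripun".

piripun

sazamin and gewbun both end in -n yet inflect differently (sazamen, pigewbun), so the final letter is not what conditions the rule; the last vowel is.
"ripun" has last vowel 'u'. The stems whose last vowel is 'u' (modpilut → pimodpilut, gewbun → pigewbun, ripenzun → piripenzun) add the prefix pi-.
The other patterns: stems whose last vowel is 'i' change the last vowel to 'e'; stems whose last vowel is 'a', 'e' or 'o' add de- … -ar around the stem.
So ripun → piripun.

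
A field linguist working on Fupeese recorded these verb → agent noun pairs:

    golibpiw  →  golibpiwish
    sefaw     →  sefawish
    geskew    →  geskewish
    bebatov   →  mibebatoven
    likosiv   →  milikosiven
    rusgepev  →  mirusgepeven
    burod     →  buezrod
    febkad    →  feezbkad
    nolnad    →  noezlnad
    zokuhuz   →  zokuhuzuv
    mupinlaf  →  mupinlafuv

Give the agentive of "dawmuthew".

golibpiw and likosiv both have last vowel 'i' yet inflect differently (golibpiwish, milikosiven), so the last vowel is not what conditions the rule; the final letter is.
"dawmuthew" ends in -w. The stems ending in -w (golibpiw → golibpiwish, sefaw → sefawish, geskew → geskewish) add -ish.
The other patterns: stems ending in -v add mi- … -en around the stem; stems ending in -d insert -ez- after the first vowel; stems ending in -f or -z add -uv.
So dawmuthew → dawmuthewish.

dawmuthewish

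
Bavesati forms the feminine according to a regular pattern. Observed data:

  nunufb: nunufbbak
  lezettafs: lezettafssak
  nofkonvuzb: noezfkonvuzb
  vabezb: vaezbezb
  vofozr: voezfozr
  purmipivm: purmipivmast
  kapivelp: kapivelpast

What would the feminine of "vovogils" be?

nunufb and nofkonvuzb both end in -b yet inflect differently (nunufbbak, noezfkonvuzb), so the final letter is not what conditions the rule; the second-to-last letter is.
"vovogils" has second-to-last letter 'l'. The one such stem in the data (kapivelp → kapivelpast) adds -ast, so the same rule applies.
So vovogils → vovogilsast.

vovogilsast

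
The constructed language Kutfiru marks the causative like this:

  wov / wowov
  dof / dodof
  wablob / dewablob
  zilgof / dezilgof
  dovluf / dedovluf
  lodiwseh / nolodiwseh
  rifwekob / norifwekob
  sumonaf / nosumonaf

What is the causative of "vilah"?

devilah

"vilah" has 2 vowels. The stems with 2 vowels (wablob → dewablob, zilgof → dezilgof, dovluf → dedovluf) add the prefix de-.
So vilah → devilah.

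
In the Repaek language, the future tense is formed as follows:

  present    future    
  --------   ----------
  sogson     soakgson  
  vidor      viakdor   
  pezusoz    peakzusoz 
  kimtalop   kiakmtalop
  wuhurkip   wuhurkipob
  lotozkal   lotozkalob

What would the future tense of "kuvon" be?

kuakvon

"kuvon" has last vowel 'o'. The stems whose last vowel is 'o' (sogson → soakgson, pezusoz → peakzusoz, kimtalop → kiakmtalop) insert -ak- after the first vowel.
The other pattern: stems whose last vowel is 'a' or 'i' add -ob.
So kuvon → kuakvon.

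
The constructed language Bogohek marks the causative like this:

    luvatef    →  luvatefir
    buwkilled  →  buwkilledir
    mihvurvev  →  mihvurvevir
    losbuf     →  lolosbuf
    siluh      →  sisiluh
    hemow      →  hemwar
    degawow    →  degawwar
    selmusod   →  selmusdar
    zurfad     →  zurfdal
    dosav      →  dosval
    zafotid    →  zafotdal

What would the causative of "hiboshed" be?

hiboshedir

luvatef and losbuf both end in -f yet inflect differently (luvatefir, lolosbuf), so the final letter is not what conditions the rule; the last vowel is.
"hiboshed" has last vowel 'e'. The stems whose last vowel is 'e' (luvatef → luvatefir, buwkilled → buwkilledir, mihvurvev → mihvurvevir) add -ir.
The other patterns: stems whose last vowel is 'u' repeat the first consonant+vowel as a prefix; stems whose last vowel is 'o' delete the last vowel and add -ar; stems whose last vowel is 'a' or 'i' delete the last vowel and add -al.
So hiboshed → hiboshedir.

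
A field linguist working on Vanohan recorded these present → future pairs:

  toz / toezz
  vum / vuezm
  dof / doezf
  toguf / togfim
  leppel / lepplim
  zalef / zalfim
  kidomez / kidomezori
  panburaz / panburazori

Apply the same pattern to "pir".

dof and toguf both end in -f yet inflect differently (doezf, togfim), so the final letter is not what conditions the rule; the number of vowels is.
"pir" has 1 vowel. The stems with 1 vowel (toz → toezz, vum → vuezm, dof → doezf) insert -ez- after the first vowel.
The other patterns: stems with 2 vowels delete the last vowel and add -im; stems with 3 vowels add -ori.
So pir → piezr.

piezr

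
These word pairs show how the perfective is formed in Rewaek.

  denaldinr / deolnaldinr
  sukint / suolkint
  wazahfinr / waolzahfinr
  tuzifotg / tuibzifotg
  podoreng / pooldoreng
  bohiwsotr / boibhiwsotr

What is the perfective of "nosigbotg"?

"nosigbotg" has second-to-last letter 't'. The stems whose second-to-last letter is 't' (tuzifotg → tuibzifotg, bohiwsotr → boibhiwsotr) insert -ib- after the first vowel.
So nosigbotg → noibsigbotg.

noibsigbotg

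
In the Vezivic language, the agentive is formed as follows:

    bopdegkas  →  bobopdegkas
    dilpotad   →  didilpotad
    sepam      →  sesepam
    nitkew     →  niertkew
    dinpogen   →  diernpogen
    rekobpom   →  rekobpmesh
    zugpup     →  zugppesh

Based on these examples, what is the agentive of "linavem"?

liernavem

sepam and rekobpom both end in -m yet inflect differently (sesepam, rekobpmesh), so the final letter is not what conditions the rule; the last vowel is.
"linavem" has last vowel 'e'. The stems whose last vowel is 'e' (nitkew → niertkew, dinpogen → diernpogen) insert -er- after the first vowel.
So linavem → liernavem.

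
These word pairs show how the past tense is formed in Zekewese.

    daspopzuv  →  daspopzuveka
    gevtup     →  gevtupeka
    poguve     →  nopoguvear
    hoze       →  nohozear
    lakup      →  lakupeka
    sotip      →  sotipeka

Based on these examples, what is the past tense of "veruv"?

veruveka

hoze and lakup both have 2 vowels yet inflect differently (nohozear, lakupeka), so the number of vowels is not what conditions the rule; whether the stem ends in a vowel or a consonant is.
"veruv" ends in a consonant. The stems ending in a consonant (lakup → lakupeka, gevtup → gevtupeka, daspopzuv → daspopzuveka) add -eka.
The other pattern: stems ending in a vowel add no- … -ar around the stem.
So veruv → veruveka.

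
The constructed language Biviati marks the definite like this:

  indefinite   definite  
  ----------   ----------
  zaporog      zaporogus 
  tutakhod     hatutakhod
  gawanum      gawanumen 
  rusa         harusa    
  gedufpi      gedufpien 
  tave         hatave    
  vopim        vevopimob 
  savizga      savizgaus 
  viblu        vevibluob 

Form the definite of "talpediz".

gawanum and vopim both end in -m yet inflect differently (gawanumen, vevopimob), so the final letter is not what conditions the rule; the first letter is.
"talpediz" begins with t-. The stems beginning with t- (tave → hatave, tutakhod → hatutakhod) add the prefix ha-.
The other patterns: stems beginning with g- add -en; stems beginning with v- add ve- … -ob around the stem; stems beginning with s- or z- add -us.
So talpediz → hatalpediz.

hatalpediz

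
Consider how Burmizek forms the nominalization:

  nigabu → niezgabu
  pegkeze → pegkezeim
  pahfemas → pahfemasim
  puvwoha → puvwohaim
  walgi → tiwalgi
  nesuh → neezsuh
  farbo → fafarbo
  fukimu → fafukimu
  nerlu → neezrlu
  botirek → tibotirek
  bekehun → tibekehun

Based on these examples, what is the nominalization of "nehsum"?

neezhsum

"nehsum" begins with n-. The stems beginning with n- (nerlu → neezrlu, nigabu → niezgabu, nesuh → neezsuh) insert -ez- after the first vowel.
The other patterns: stems beginning with p- add -im; stems beginning with f- add the prefix fa-; stems beginning with b- or w- add the prefix ti-.
So nehsum → neezhsum.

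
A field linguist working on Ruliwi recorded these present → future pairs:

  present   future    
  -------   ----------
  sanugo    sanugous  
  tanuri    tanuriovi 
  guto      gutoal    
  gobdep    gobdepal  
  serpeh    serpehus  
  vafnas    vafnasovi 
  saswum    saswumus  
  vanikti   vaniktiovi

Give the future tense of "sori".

sorius

guto and sanugo both end in -o yet inflect differently (gutoal, sanugous), so the final letter is not what conditions the rule; the first letter is.
"sori" begins with s-. The stems beginning with s- (saswum → saswumus, serpeh → serpehus, sanugo → sanugous) add -us.
The other patterns: stems beginning with g- add -al; stems beginning with t- or v- add -ovi.
So sori → sorius.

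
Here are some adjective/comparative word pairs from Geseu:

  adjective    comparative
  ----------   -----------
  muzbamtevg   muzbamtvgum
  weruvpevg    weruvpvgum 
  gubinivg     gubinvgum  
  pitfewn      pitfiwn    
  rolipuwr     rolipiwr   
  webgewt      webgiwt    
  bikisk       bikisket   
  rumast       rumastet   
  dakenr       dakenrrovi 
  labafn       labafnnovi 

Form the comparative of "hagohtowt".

hagohtiwt

webgewt and rumast both end in -t yet inflect differently (webgiwt, rumastet), so the final letter is not what conditions the rule; the second-to-last letter is.
"hagohtowt" has second-to-last letter 'w'. The stems whose second-to-last letter is 'w' (pitfewn → pitfiwn, rolipuwr → rolipiwr, webgewt → webgiwt) change the last vowel to 'i'.
The other patterns: stems whose second-to-last letter is 'v' delete the last vowel and add -um; stems whose second-to-last letter is 's' add -et; stems whose second-to-last letter is 'f' or 'n' double the final consonant and add -ovi.
So hagohtowt → hagohtiwt.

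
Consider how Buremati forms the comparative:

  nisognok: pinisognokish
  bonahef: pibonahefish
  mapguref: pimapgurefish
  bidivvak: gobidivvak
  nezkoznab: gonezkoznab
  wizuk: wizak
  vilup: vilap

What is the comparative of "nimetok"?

nisognok and bidivvak both end in -k yet inflect differently (pinisognokish, gobidivvak), so the final letter is not what conditions the rule; the last vowel is.
"nimetok" has last vowel 'o'. The one such stem in the data (nisognok → pinisognokish) adds pi- … -ish around the stem, so the same rule applies.
The other patterns: stems whose last vowel is 'a' add the prefix go-; stems whose last vowel is 'u' change the last vowel to 'a'.
So nimetok → pinimetokish.

pinimetokish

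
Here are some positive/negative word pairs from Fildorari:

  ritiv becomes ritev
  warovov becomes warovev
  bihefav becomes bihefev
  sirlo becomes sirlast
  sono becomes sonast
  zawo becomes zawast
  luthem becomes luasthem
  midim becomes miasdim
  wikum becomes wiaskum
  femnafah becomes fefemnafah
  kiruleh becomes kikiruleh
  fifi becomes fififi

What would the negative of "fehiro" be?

"fehiro" ends in -o. The stems ending in -o (sirlo → sirlast, sono → sonast, zawo → zawast) drop the final letter and add -ast.
So fehiro → fehirast.

fehirast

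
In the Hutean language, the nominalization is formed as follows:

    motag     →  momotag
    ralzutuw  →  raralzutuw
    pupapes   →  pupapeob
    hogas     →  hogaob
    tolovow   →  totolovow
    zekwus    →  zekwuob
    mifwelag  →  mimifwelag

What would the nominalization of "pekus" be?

zekwus and ralzutuw both have last vowel 'u' yet inflect differently (zekwuob, raralzutuw), so the last vowel is not what conditions the rule; the final letter is.
"pekus" ends in -s. The stems ending in -s (hogas → hogaob, zekwus → zekwuob, pupapes → pupapeob) drop the final letter and add -ob.
The other pattern: stems ending in -g or -w repeat the first consonant+vowel as a prefix.
So pekus → pekuob.

pekuob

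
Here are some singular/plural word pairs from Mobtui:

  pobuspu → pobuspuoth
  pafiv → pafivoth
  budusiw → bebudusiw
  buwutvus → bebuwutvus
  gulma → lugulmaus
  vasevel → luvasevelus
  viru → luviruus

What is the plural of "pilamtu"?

pilamtuoth

pobuspu and viru both end in -u yet inflect differently (pobuspuoth, luviruus), so the final letter is not what conditions the rule; the first letter is.
"pilamtu" begins with p-. The stems beginning with p- (pobuspu → pobuspuoth, pafiv → pafivoth) add -oth.
The other patterns: stems beginning with b- add the prefix be-; stems beginning with g- or v- add lu- … -us around the stem.
So pilamtu → pilamtuoth.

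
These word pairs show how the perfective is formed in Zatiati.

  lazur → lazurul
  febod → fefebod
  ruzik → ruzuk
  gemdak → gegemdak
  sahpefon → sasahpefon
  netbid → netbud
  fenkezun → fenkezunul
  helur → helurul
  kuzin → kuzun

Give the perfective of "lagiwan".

lalagiwan

kuzin and fenkezun both end in -n yet inflect differently (kuzun, fenkezunul), so the final letter is not what conditions the rule; the last vowel is.
"lagiwan" has last vowel 'a'. The one such stem in the data (gemdak → gegemdak) repeats the first consonant+vowel as a prefix (as do febod, sahpefon), so the same rule applies.
The other patterns: stems whose last vowel is 'i' change the last vowel to 'u'; stems whose last vowel is 'u' add -ul.
So lagiwan → lalagiwan.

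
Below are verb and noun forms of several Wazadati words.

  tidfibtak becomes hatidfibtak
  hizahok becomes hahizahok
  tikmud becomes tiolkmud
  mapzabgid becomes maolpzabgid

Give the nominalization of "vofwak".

"vofwak" ends in -k. The stems ending in -k (tidfibtak → hatidfibtak, hizahok → hahizahok) add the prefix ha-.
The other pattern: stems ending in -d insert -ol- after the first vowel.
So vofwak → havofwak.

havofwak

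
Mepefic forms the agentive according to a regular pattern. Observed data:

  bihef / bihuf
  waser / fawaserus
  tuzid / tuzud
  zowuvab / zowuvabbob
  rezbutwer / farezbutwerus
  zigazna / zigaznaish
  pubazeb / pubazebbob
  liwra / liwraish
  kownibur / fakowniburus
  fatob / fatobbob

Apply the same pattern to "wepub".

"wepub" ends in -b. The stems ending in -b (pubazeb → pubazebbob, zowuvab → zowuvabbob, fatob → fatobbob) double the final consonant and add -ob.
So wepub → wepubbob.

wepubbob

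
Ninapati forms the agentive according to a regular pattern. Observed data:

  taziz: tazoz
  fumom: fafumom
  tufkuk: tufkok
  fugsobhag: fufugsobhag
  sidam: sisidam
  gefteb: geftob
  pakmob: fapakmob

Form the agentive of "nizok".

fumom and sidam both end in -m yet inflect differently (fafumom, sisidam), so the final letter is not what conditions the rule; the last vowel is.
"nizok" has last vowel 'o'. The stems whose last vowel is 'o' (fumom → fafumom, pakmob → fapakmob) add the prefix fa-.
The other patterns: stems whose last vowel is 'a' repeat the first consonant+vowel as a prefix; stems whose last vowel is 'e', 'i' or 'u' change the last vowel to 'o'.
So nizok → fanizok.

fanizok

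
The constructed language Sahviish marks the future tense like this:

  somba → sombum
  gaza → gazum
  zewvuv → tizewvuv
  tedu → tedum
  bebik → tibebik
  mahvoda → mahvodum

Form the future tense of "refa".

refum

zewvuv and tedu both have last vowel 'u' yet inflect differently (tizewvuv, tedum), so the last vowel is not what conditions the rule; whether the stem ends in a vowel or a consonant is.
"refa" ends in a vowel. The stems ending in a vowel (mahvoda → mahvodum, somba → sombum, tedu → tedum) drop the final letter and add -um.
So refa → refum.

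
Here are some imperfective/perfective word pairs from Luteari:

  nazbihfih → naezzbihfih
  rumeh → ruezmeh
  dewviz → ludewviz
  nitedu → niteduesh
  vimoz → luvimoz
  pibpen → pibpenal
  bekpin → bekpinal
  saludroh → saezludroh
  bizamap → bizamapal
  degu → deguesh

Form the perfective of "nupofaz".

lunupofaz

bekpin and nazbihfih both have last vowel 'i' yet inflect differently (bekpinal, naezzbihfih), so the last vowel is not what conditions the rule; the final letter is.
"nupofaz" ends in -z. The stems ending in -z (vimoz → luvimoz, dewviz → ludewviz) add the prefix lu-.
The other patterns: stems ending in -n or -p add -al; stems ending in -u add -esh; stems ending in -h insert -ez- after the first vowel.
So nupofaz → lunupofaz.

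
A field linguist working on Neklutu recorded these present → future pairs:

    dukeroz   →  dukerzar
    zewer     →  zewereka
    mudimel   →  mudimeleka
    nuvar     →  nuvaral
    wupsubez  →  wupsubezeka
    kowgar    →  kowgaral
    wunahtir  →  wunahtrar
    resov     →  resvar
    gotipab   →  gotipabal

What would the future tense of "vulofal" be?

"vulofal" has last vowel 'a'. The stems whose last vowel is 'a' (nuvar → nuvaral, kowgar → kowgaral, gotipab → gotipabal) add -al.
So vulofal → vulofalal.

vulofalal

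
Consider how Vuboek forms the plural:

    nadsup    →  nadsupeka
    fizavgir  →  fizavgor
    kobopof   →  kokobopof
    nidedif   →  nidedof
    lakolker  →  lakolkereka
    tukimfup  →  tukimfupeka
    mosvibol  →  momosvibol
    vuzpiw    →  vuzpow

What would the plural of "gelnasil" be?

gelnasol

"gelnasil" has last vowel 'i'. The stems whose last vowel is 'i' (nidedif → nidedof, fizavgir → fizavgor, vuzpiw → vuzpow) change the last vowel to 'o'.
The other patterns: stems whose last vowel is 'o' repeat the first consonant+vowel as a prefix; stems whose last vowel is 'e' or 'u' add -eka.
So gelnasil → gelnasol.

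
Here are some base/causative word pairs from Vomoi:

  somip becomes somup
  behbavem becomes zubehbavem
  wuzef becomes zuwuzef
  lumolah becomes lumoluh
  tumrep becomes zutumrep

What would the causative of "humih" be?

"humih" has last vowel 'i'. The one such stem in the data (somip → somup) changes the last vowel to 'u' (as does lumolah), so the same rule applies.
So humih → humuh.

humuh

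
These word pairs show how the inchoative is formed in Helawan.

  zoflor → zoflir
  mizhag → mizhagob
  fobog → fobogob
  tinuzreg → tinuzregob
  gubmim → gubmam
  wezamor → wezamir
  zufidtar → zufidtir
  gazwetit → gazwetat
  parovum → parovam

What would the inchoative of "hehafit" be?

hehafat

"hehafit" ends in -t. The one such stem in the data (gazwetit → gazwetat) changes the last vowel to 'a' (as do parovum, gubmim), so the same rule applies.
The other patterns: stems ending in -g add -ob; stems ending in -r change the last vowel to 'i'.
So hehafit → hehafat.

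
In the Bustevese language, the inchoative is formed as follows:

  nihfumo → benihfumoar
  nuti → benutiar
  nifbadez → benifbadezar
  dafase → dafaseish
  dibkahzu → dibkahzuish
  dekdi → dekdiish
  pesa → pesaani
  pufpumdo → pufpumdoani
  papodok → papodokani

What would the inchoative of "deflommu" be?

"deflommu" begins with d-. The stems beginning with d- (dafase → dafaseish, dibkahzu → dibkahzuish, dekdi → dekdiish) add -ish.
The other patterns: stems beginning with n- add be- … -ar around the stem; stems beginning with p- add -ani.
So deflommu → deflommuish.

deflommuish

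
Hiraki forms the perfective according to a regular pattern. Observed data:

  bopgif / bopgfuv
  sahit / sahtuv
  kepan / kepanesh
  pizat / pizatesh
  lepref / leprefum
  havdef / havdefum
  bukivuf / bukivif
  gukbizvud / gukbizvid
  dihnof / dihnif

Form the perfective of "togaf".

sahit and pizat both end in -t yet inflect differently (sahtuv, pizatesh), so the final letter is not what conditions the rule; the last vowel is.
"togaf" has last vowel 'a'. The stems whose last vowel is 'a' (kepan → kepanesh, pizat → pizatesh) add -esh.
So togaf → togafesh.

togafesh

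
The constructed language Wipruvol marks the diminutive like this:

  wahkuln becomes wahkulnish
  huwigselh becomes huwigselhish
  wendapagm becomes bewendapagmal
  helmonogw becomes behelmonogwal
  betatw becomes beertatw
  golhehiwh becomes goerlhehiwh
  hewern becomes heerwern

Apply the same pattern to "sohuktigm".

helmonogw and betatw both end in -w yet inflect differently (behelmonogwal, beertatw), so the final letter is not what conditions the rule; the second-to-last letter is.
"sohuktigm" has second-to-last letter 'g'. The stems whose second-to-last letter is 'g' (wendapagm → bewendapagmal, helmonogw → behelmonogwal) add be- … -al around the stem.
So sohuktigm → besohuktigmal.

besohuktigmal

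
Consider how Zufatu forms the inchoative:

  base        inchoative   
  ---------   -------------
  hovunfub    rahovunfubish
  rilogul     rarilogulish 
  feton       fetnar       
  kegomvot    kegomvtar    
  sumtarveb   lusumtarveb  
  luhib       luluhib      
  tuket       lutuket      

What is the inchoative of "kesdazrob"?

hovunfub and sumtarveb both end in -b yet inflect differently (rahovunfubish, lusumtarveb), so the final letter is not what conditions the rule; the last vowel is.
"kesdazrob" has last vowel 'o'. The stems whose last vowel is 'o' (feton → fetnar, kegomvot → kegomvtar) delete the last vowel and add -ar.
The other patterns: stems whose last vowel is 'u' add ra- … -ish around the stem; stems whose last vowel is 'e' or 'i' add the prefix lu-.
So kesdazrob → kesdazrbar.

kesdazrbar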